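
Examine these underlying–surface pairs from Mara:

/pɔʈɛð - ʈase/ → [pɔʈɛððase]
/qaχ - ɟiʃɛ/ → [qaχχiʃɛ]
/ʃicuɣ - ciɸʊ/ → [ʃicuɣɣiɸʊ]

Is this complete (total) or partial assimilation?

total assimilation

The segment that alternates is /ʈ/, which surfaces as [ð] when adjacent to /ð/.
The output [ð] is identical to the trigger /ð/ — every feature (place, manner, voicing) has been copied — so this is total assimilation.
The other forms behave the same way: /ɟ/ → [χ] after /χ/; /c/ → [ɣ] after /ɣ/ — in each case the output is a copy of the preceding consonant.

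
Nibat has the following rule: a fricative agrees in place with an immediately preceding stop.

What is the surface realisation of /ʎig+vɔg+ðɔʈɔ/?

/v/ is a voiced labiodental fricative. The preceding trigger /g/ is velar, so /v/ must become velar as well.
A voiced velar fricative is [ɣ], so the surface segment is [ɣ].
At the second juncture, /ð/ likewise becomes [ɣ] adjacent to /g/.

[ʎigɣɔgɣɔʈɔ]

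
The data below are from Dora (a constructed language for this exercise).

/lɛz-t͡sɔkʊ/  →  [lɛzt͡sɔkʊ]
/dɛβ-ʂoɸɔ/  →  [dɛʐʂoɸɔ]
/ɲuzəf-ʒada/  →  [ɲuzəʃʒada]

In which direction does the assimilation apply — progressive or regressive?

regressive

Underlying /β/ is realised as [ʐ] next to /ʂ/; /ʂ/ itself does not change.
/β/ is bilabial while /ʂ/ is retroflex; the output [ʐ] is retroflex, matching the trigger — so the feature that spreads is place.
Checking the remaining alternation: /f/ → [ʃ] before /ʒ/ (labiodental → postalveolar, matching postalveolar) — only place changes, and always toward the following segment.
No alternation appears in [lɛzt͡sɔkʊ]: there the adjacent consonants already agree in place (/z/ and /t͡s/ are both alveolar), so this form is consistent with the same rule.
The trigger is the following segment, so the direction is regressive (anticipatory).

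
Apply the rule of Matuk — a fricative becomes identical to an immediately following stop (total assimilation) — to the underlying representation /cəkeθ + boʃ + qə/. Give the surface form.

/θ/ is the segment targeted by the rule; it sits immediately before /b/, so it assimilates completely and surfaces as [b].
The same rule applies at the second boundary: /ʃ/ → [q] next to /q/.

[cəkebboqqə]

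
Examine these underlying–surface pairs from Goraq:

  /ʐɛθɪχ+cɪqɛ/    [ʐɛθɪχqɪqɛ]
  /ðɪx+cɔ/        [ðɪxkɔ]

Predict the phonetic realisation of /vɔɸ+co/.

The data show progressive place assimilation: /c/ → [q] after /χ/; /c/ → [k] after /x/. In each pair only place changes, matching the preceding consonant, while manner and voice stay constant.
/c/ is a voiceless palatal stop. The preceding trigger /ɸ/ is bilabial, so /c/ must become bilabial as well.
A voiceless bilabial stop is [p], so the surface segment is [p].

[vɔɸpo]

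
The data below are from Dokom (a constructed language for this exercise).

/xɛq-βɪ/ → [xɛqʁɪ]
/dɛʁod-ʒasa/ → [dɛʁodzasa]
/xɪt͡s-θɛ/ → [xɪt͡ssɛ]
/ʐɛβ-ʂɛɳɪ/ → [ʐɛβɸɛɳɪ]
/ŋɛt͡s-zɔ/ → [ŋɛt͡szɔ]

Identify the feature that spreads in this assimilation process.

place

The segment that alternates is /β/, which surfaces as [ʁ] when adjacent to /q/.
/β/ is bilabial while /q/ is uvular; the output [ʁ] is uvular, matching the trigger — so the feature that spreads is place.
The other alternating forms pattern the same way: /ʒ/ → [z] after /d/ (postalveolar → alveolar, matching alveolar); /θ/ → [s] after /t͡s/ (dental → alveolar, matching alveolar); /ʂ/ → [ɸ] after /β/ (retroflex → bilabial, matching bilabial) — only place changes, and always toward the preceding segment.
Nothing changes in [ŋɛt͡szɔ]: there the adjacent consonants already agree in place (/z/ and /t͡s/ are both alveolar), so this form is consistent with the same rule.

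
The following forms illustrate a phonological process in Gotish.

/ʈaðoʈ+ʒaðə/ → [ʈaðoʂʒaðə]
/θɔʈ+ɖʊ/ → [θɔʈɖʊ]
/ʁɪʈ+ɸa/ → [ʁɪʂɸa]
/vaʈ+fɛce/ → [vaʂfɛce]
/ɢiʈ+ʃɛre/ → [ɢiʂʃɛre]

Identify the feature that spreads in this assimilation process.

The segment that alternates is /ʈ/, which surfaces as [ʂ] when adjacent to /ʒ/.
The change stop → fricative matches the manner of the following /ʒ/, identifying this as manner assimilation.
The other alternating forms pattern the same way: /ʈ/ → [ʂ] before /ɸ/ (stop → fricative, matching a fricative); /ʈ/ → [ʂ] before /f/ (stop → fricative, matching a fricative); /ʈ/ → [ʂ] before /ʃ/ (stop → fricative, matching a fricative) — only manner changes, and always toward the following segment.
No alternation appears in [θɔʈɖʊ]: there the adjacent consonants already agree in manner (/ʈ/ and /ɖ/ are both stops), so this form is consistent with the same rule.

manner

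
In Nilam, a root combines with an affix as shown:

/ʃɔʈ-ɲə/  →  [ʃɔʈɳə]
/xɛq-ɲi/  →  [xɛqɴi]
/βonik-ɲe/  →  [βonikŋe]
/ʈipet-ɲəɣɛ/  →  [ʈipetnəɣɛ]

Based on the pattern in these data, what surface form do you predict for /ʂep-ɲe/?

The data show progressive place assimilation: /ɲ/ → [ɳ] after /ʈ/; /ɲ/ → [ɴ] after /q/; /ɲ/ → [ŋ] after /k/; /ɲ/ → [n] after /t/. In each pair only place changes, matching the preceding consonant, while manner and voice stay constant.
The rule targets /ɲ/ (voiced palatal nasal), which sits after the trigger /p/ (bilabial).
A voiced bilabial nasal is [m], so the surface segment is [m].

[ʂepme]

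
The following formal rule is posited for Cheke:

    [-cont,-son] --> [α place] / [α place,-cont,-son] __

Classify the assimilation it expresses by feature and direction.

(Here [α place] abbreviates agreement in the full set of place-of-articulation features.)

The rule copies the place features (abbreviated [place]) from the environment onto the target, so the assimilating feature is place.
Since the environment is written before the underscore, the trigger precedes the target; the direction is progressive.

progressive place assimilation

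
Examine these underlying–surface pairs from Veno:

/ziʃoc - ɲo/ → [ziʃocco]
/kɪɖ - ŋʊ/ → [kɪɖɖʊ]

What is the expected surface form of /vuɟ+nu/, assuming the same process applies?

The data show progressive total assimilation (/ɲ/ → [c] after /c/; /ŋ/ → [ɖ] after /ɖ/): in every case the target segment becomes identical to its preceding neighbour, copying more than a single feature.
/n/ is the segment targeted by the rule; it sits immediately after /ɟ/, so it assimilates completely and surfaces as [ɟ].

[vuɟɟu]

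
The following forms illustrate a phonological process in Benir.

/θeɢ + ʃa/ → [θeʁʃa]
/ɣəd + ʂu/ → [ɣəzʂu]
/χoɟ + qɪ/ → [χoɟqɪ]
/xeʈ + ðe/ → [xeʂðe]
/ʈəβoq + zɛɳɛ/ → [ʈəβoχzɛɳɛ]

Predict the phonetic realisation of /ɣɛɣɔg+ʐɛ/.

The data show regressive manner assimilation: /ɢ/ → [ʁ] before /ʃ/; /d/ → [z] before /ʂ/; /ʈ/ → [ʂ] before /ð/; /q/ → [χ] before /z/. In each pair only manner changes, matching the following consonant, while place and voice stay constant.
Nothing changes in [χoɟqɪ]: there the adjacent consonants already agree in manner (/ɟ/ and /q/ are both stops), so this form is consistent with the same rule.
The rule targets /g/ (voiced velar stop), which sits before the trigger /ʐ/ (fricative).
The voiced velar fricative is [ɣ], so /g/ → [ɣ].

[ɣɛɣɔɣʐɛ]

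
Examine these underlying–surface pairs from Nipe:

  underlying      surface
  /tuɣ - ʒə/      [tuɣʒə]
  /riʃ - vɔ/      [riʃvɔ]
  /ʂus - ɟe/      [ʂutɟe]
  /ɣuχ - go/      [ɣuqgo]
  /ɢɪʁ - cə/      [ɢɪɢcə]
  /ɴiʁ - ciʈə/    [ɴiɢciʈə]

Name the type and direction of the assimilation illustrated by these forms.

regressive manner assimilation

The segment that alternates is /s/, which surfaces as [t] when adjacent to /ɟ/.
The change fricative → stop matches the manner of the following /ɟ/, identifying this as manner assimilation.
Place and voice are unchanged, so the assimilation is partial, not total.
Checking the remaining alternations: /χ/ → [q] before /g/ (fricative → stop, matching a stop); /ʁ/ → [ɢ] before /c/ (fricative → stop, matching a stop) — only manner changes, and always toward the following segment.
Nothing changes in [tuɣʒə], [riʃvɔ]: there the adjacent consonants already agree in manner (/ɣ/ and /ʒ/ are both fricatives; /ʃ/ and /v/ are both fricatives), so these forms are consistent with the same rule.
Since the segment that changes precedes the conditioning segment, the assimilation is regressive.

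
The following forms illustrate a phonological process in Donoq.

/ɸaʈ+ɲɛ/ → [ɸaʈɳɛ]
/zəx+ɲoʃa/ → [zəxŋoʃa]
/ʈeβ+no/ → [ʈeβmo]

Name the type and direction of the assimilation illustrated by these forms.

Comparing underlying and surface forms, /ɲ/ → [ɳ] is the alternation; the neighbouring /ʈ/ is constant.
The change palatal → retroflex matches the place of the preceding /ʈ/, identifying this as place assimilation.
Manner and voice are unchanged, so the assimilation is partial, not total.
The same holds elsewhere in the data: /ɲ/ → [ŋ] after /x/ (palatal → velar, matching velar); /n/ → [m] after /β/ (alveolar → bilabial, matching bilabial) — only place changes, and always toward the preceding segment.
The trigger is the preceding segment, so the direction is progressive (perseverative).

progressive place assimilation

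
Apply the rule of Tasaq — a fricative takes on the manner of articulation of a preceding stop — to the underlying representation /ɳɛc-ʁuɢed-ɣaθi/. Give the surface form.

/ʁ/ is a voiced uvular fricative. The preceding trigger /c/ is a stop, so /ʁ/ must become a stop as well.
Changing only its manner to stop gives [ɢ] — the voiced uvular stop.
The same rule applies at the second boundary: /ɣ/ → [g] next to /d/.

[ɳɛcɢuɢedgaθi]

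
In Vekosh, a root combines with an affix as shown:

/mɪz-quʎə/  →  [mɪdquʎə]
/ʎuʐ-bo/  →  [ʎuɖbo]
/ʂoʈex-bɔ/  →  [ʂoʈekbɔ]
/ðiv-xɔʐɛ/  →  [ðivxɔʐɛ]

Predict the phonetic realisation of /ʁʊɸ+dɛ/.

[ʁʊpdɛ]

The data show regressive manner assimilation: /z/ → [d] before /q/; /ʐ/ → [ɖ] before /b/; /x/ → [k] before /b/. In each pair only manner changes, matching the following consonant, while place and voice stay constant.
Nothing changes in [ðivxɔʐɛ]: there the adjacent consonants already agree in manner (/v/ and /x/ are both fricatives), so this form is consistent with the same rule.
/ɸ/ is a voiceless bilabial fricative. The following trigger /d/ is a stop, so /ɸ/ must become a stop as well.
The voiceless bilabial stop is [p], so /ɸ/ → [p].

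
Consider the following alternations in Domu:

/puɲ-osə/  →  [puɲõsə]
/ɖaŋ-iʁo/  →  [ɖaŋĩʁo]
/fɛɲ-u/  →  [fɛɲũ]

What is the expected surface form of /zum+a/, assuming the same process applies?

The data show progressive nasality assimilation (vowel nasalisation): /o/ → [õ] after /ɲ/; /i/ → [ĩ] after /ŋ/; /u/ → [ũ] after /ɲ/ — a vowel is nasalised by an immediately preceding nasal consonant.
/a/ sits next to the nasal /m/ and is therefore nasalised to [ã].

[zumã]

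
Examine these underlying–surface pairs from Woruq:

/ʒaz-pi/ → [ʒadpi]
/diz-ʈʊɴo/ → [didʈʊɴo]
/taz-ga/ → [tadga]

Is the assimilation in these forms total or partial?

partial assimilation

The segment that alternates is /z/, which surfaces as [d] when adjacent to /p/.
/z/ is a fricative while /p/ is a stop; the output [d] is a stop, matching the trigger — so the feature that spreads is manner.
Place and voice are unchanged, so the assimilation is partial, not total.
Checking the remaining alternations: /z/ → [d] before /ʈ/ (fricative → stop, matching a stop); /z/ → [d] before /g/ (fricative → stop, matching a stop) — only manner changes, and always toward the following segment.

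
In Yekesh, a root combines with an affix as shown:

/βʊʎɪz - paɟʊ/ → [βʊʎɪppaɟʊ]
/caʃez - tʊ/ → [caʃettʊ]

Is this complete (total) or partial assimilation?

total assimilation

The segment that alternates is /z/, which surfaces as [p] when adjacent to /p/.
The output [p] is identical to the trigger /p/ — every feature (place, manner, voicing) has been copied — so this is total assimilation.
The other form behaves the same way: /z/ → [t] before /t/ — in each case the output is a copy of the following consonant.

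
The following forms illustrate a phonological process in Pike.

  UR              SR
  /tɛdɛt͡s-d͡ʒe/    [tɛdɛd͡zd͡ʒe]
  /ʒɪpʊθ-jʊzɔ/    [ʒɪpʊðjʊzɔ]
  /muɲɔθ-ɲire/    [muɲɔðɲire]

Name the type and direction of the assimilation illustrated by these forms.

regressive voicing assimilation

The segment that alternates is /t͡s/, which surfaces as [d͡z] when adjacent to /d͡ʒ/.
The change voiceless → voiced matches the voicing of the following /d͡ʒ/, identifying this as voicing assimilation.
Place and manner are unchanged, so the assimilation is partial, not total.
Checking the remaining alternations: /θ/ → [ð] before /j/ (voiceless → voiced, matching voiced); /θ/ → [ð] before /ɲ/ (voiceless → voiced, matching voiced) — only voicing changes, and always toward the following segment.
Since the segment that changes precedes the conditioning segment, the assimilation is regressive.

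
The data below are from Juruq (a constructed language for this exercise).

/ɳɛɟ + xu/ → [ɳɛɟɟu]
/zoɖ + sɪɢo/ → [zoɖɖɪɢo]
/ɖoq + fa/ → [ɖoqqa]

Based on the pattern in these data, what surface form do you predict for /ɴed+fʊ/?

[ɴeddʊ]

The data show progressive total assimilation (/x/ → [ɟ] after /ɟ/; /s/ → [ɖ] after /ɖ/; /f/ → [q] after /q/): in every case the target segment becomes identical to its preceding neighbour, copying more than a single feature.
/f/ is the segment targeted by the rule; it sits immediately after /d/, so it assimilates completely and surfaces as [d].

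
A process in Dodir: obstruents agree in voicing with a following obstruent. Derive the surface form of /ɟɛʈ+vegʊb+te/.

/ʈ/ is a voiceless retroflex stop. The following trigger /v/ is voiced, so /ʈ/ must become voiced as well.
The voiced retroflex stop is [ɖ], so /ʈ/ → [ɖ].
The same rule applies at the second boundary: /b/ → [p] next to /t/.

[ɟɛɖvegʊpte]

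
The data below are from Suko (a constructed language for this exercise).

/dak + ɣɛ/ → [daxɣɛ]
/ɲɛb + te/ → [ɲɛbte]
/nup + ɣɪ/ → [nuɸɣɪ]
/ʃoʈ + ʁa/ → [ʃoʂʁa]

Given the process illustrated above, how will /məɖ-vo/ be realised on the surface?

[məʐvo]

The data show regressive manner assimilation: /k/ → [x] before /ɣ/; /p/ → [ɸ] before /ɣ/; /ʈ/ → [ʂ] before /ʁ/. In each pair only manner changes, matching the following consonant, while place and voice stay constant.
Nothing changes in [ɲɛbte]: there the adjacent consonants already agree in manner (/b/ and /t/ are both stops), so this form is consistent with the same rule.
The rule targets /ɖ/ (voiced retroflex stop), which sits before the trigger /v/ (fricative).
The voiced retroflex fricative is [ʐ], so /ɖ/ → [ʐ].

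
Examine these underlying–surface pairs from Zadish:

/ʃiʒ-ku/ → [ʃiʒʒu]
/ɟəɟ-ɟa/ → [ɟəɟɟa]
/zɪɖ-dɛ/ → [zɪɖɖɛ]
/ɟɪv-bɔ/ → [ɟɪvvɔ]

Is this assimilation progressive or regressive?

The segment that alternates is /k/, which surfaces as [ʒ] when adjacent to /ʒ/.
The output [ʒ] is identical to the trigger /ʒ/ — every feature (place, manner, voicing) has been copied — so this is total assimilation.
The other forms behave the same way: /d/ → [ɖ] after /ɖ/; /b/ → [v] after /v/ — in each case the output is a copy of the preceding consonant.
In [ɟəɟɟa] the two consonants at the boundary are already identical (/ɟ/ + /ɟ/), so the rule applies vacuously and nothing changes.
Since the segment that changes follows the conditioning segment, the assimilation is progressive.

progressive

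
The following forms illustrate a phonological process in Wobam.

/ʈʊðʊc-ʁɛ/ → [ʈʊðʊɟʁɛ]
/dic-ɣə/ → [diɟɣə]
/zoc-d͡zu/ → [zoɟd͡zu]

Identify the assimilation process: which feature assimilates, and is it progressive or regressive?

regressive voicing assimilation

Comparing underlying and surface forms, /c/ → [ɟ] is the alternation; the neighbouring /ʁ/ is constant.
The change voiceless → voiced matches the voicing of the following /ʁ/, identifying this as voicing assimilation.
Place and manner are unchanged, so the assimilation is partial, not total.
The same holds elsewhere in the data: /c/ → [ɟ] before /ɣ/ (voiceless → voiced, matching voiced); /c/ → [ɟ] before /d͡z/ (voiceless → voiced, matching voiced) — only voicing changes, and always toward the following segment.
Since the segment that changes precedes the conditioning segment, the assimilation is regressive.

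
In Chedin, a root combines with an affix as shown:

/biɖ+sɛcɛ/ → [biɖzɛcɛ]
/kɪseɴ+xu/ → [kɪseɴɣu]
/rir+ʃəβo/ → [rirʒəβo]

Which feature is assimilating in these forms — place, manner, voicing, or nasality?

Comparing underlying and surface forms, /s/ → [z] is the alternation; the neighbouring /ɖ/ is constant.
/s/ is voiceless while /ɖ/ is voiced; the output [z] is voiced, matching the trigger — so the feature that spreads is voicing.
The same holds elsewhere in the data: /x/ → [ɣ] after /ɴ/ (voiceless → voiced, matching voiced); /ʃ/ → [ʒ] after /r/ (voiceless → voiced, matching voiced) — only voicing changes, and always toward the preceding segment.

voicing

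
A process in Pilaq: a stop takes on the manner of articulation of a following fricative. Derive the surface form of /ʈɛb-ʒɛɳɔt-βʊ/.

/b/ is a voiced bilabial stop. The following trigger /ʒ/ is a fricative, so /b/ must become a fricative as well.
A voiced bilabial fricative is [β], so the surface segment is [β].
At the second juncture, /t/ likewise becomes [s] adjacent to /β/.

[ʈɛβʒɛɳɔsβʊ]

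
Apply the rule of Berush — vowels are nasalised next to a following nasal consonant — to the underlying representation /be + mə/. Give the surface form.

[bẽmə]

The vowel /e/ is adjacent to the following nasal /m/, so it acquires [+nasal] and surfaces as [ẽ].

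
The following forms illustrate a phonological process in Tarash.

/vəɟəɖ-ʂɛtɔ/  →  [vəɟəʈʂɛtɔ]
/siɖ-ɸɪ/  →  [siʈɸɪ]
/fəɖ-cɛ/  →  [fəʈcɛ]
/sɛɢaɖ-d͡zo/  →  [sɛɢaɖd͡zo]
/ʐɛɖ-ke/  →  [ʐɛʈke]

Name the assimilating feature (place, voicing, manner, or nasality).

voicing

The segment that alternates is /ɖ/, which surfaces as [ʈ] when adjacent to /ʂ/.
The change voiced → voiceless matches the voicing of the following /ʂ/, identifying this as voicing assimilation.
The other alternating forms pattern the same way: /ɖ/ → [ʈ] before /ɸ/ (voiced → voiceless, matching voiceless); /ɖ/ → [ʈ] before /c/ (voiced → voiceless, matching voiceless); /ɖ/ → [ʈ] before /k/ (voiced → voiceless, matching voiceless) — only voicing changes, and always toward the following segment.
No alternation appears in [sɛɢaɖd͡zo]: there the adjacent consonants already agree in voicing (/ɖ/ and /d͡z/ are both voiced), so this form is consistent with the same rule.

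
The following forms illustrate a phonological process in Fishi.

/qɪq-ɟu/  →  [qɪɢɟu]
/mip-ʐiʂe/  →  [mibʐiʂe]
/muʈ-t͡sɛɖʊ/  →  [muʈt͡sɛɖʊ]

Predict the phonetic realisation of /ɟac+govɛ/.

The data show regressive voicing assimilation: /q/ → [ɢ] before /ɟ/; /p/ → [b] before /ʐ/. In each pair only voicing changes, matching the following consonant, while place and manner stay constant.
Nothing changes in [muʈt͡sɛɖʊ]: there the adjacent consonants already agree in voicing (/ʈ/ and /t͡s/ are both voiceless), so this form is consistent with the same rule.
The rule targets /c/ (voiceless palatal stop), which sits before the trigger /g/ (voiced).
The voiced palatal stop is [ɟ], so /c/ → [ɟ].

[ɟaɟgovɛ]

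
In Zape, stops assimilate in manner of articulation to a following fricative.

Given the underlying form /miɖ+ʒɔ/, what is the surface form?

The rule targets /ɖ/ (voiced retroflex stop), which sits before the trigger /ʒ/ (fricative).
Changing only its manner to fricative gives [ʐ] — the voiced retroflex fricative.

[miʐʒɔ]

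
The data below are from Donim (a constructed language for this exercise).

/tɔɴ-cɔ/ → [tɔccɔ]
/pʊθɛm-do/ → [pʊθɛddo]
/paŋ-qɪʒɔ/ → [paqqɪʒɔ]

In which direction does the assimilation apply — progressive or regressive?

regressive

Underlying /ɴ/ is realised as [c] next to /c/; /c/ itself does not change.
The output [c] is identical to the trigger /c/ — every feature (place, manner, voicing) has been copied — so this is total assimilation.
The remaining alternations confirm this: /m/ → [d] before /d/; /ŋ/ → [q] before /q/ — in each case the output is a copy of the following consonant.
The trigger is the following segment, so the direction is regressive (anticipatory).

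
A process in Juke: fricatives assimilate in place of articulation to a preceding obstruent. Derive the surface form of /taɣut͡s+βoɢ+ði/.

The rule targets /β/ (voiced bilabial fricative), which sits after the trigger /t͡s/ (alveolar).
A voiced alveolar fricative is [z], so the surface segment is [z].
At the second juncture, /ð/ likewise becomes [ʁ] adjacent to /ɢ/.

[taɣut͡szoɢʁi]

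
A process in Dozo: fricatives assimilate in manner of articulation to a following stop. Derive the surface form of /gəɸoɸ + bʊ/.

/ɸ/ is a voiceless bilabial fricative. The following trigger /b/ is a stop, so /ɸ/ must become a stop as well.
Changing only its manner to stop gives [p] — the voiceless bilabial stop.

[gəɸopbʊ]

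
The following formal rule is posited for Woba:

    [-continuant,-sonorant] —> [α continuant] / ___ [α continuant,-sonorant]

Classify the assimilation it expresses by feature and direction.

regressive manner assimilation

The shared variable α links the value of [continuant] on the target to that of the neighbouring obstruent. [continuant] distinguishes stops from fricatives — a manner-of-articulation feature — so this is manner assimilation.
The conditioning segment sits to the right of the focus bar, meaning the trigger follows the segment that changes — regressive assimilation.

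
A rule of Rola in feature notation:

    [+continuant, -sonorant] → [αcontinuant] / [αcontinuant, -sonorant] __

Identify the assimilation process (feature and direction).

The shared variable α links the value of [continuant] on the target to that of the neighbouring obstruent. [continuant] distinguishes stops from fricatives — a manner-of-articulation feature — so this is manner assimilation.
The conditioning segment sits to the left of the focus bar, meaning the trigger precedes the segment that changes — progressive assimilation.

progressive manner assimilation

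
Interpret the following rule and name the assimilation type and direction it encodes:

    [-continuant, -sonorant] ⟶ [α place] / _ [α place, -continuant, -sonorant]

regressive place assimilation

The rule copies the place features (abbreviated [place]) from the environment onto the target, so the assimilating feature is place.
Since the environment is written after the underscore, the trigger follows the target; the direction is regressive.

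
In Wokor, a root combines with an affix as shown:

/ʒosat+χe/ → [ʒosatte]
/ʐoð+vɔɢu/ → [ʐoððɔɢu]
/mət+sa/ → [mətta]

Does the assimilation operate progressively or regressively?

Underlying /χ/ is realised as [t] next to /t/; /t/ itself does not change.
The output [t] is identical to the trigger /t/ — every feature (place, manner, voicing) has been copied — so this is total assimilation.
The remaining alternations confirm this: /v/ → [ð] after /ð/; /s/ → [t] after /t/ — in each case the output is a copy of the preceding consonant.
The trigger is the preceding segment, so the direction is progressive (perseverative).

progressive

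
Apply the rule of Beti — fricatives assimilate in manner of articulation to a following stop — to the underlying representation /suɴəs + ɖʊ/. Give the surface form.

[suɴətɖʊ]

/s/ is a voiceless alveolar fricative. The following trigger /ɖ/ is a stop, so /s/ must become a stop as well.
A voiceless alveolar stop is [t], so the surface segment is [t].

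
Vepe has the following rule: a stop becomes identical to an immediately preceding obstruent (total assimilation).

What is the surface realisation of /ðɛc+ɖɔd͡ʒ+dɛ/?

/ɖ/ is the segment targeted by the rule; it sits immediately after /c/, so it assimilates completely and surfaces as [c].
The same rule applies at the second boundary: /d/ → [d͡ʒ] next to /d͡ʒ/.

[ðɛccɔd͡ʒd͡ʒɛ]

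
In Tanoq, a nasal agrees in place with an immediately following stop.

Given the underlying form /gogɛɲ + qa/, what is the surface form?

/ɲ/ is a voiced palatal nasal. The following trigger /q/ is uvular, so /ɲ/ must become uvular as well.
A voiced uvular nasal is [ɴ], so the surface segment is [ɴ].

[gogɛɴqa]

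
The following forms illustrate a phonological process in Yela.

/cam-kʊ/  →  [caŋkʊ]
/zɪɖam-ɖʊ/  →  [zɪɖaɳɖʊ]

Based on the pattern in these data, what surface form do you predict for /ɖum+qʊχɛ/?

[ɖuɴqʊχɛ]

The data show regressive place assimilation: /m/ → [ŋ] before /k/; /m/ → [ɳ] before /ɖ/. In each pair only place changes, matching the following consonant, while manner and voice stay constant.
The rule targets /m/ (voiced bilabial nasal), which sits before the trigger /q/ (uvular).
A voiced uvular nasal is [ɴ], so the surface segment is [ɴ].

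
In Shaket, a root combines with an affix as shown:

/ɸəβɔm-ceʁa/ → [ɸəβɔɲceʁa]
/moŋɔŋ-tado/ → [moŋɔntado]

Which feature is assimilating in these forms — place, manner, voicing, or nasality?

place

Comparing underlying and surface forms, /m/ → [ɲ] is the alternation; the neighbouring /c/ is constant.
The change bilabial → palatal matches the place of the following /c/, identifying this as place assimilation.
The other alternating form patterns the same way: /ŋ/ → [n] before /t/ (velar → alveolar, matching alveolar) — only place changes, and always toward the following segment.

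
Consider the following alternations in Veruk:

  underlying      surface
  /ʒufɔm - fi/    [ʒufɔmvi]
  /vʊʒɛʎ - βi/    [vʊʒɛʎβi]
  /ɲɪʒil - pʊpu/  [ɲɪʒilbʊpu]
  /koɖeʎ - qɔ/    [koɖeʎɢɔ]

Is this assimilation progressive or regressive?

progressive

Comparing underlying and surface forms, /f/ → [v] is the alternation; the neighbouring /m/ is constant.
/f/ is voiceless while /m/ is voiced; the output [v] is voiced, matching the trigger — so the feature that spreads is voicing.
The same holds elsewhere in the data: /p/ → [b] after /l/ (voiceless → voiced, matching voiced); /q/ → [ɢ] after /ʎ/ (voiceless → voiced, matching voiced) — only voicing changes, and always toward the preceding segment.
Nothing changes in [vʊʒɛʎβi]: there the adjacent consonants already agree in voicing (/β/ and /ʎ/ are both voiced), so this form is consistent with the same rule.
Since the segment that changes follows the conditioning segment, the assimilation is progressive.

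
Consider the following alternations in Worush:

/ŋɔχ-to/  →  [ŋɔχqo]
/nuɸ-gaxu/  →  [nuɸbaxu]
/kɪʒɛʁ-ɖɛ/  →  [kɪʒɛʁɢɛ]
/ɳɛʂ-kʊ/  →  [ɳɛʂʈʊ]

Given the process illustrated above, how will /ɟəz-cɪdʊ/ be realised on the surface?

[ɟəztɪdʊ]

The data show progressive place assimilation: /t/ → [q] after /χ/; /g/ → [b] after /ɸ/; /ɖ/ → [ɢ] after /ʁ/; /k/ → [ʈ] after /ʂ/. In each pair only place changes, matching the preceding consonant, while manner and voice stay constant.
/c/ is a voiceless palatal stop. The preceding trigger /z/ is alveolar, so /c/ must become alveolar as well.
The voiceless alveolar stop is [t], so /c/ → [t].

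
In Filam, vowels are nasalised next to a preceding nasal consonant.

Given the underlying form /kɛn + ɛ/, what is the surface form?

The vowel /ɛ/ is adjacent to the preceding nasal /n/, so it acquires [+nasal] and surfaces as [ɛ̃].

[kɛnɛ̃]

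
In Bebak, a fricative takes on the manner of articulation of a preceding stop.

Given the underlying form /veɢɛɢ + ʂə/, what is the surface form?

[veɢɛɢʈə]

The rule targets /ʂ/ (voiceless retroflex fricative), which sits after the trigger /ɢ/ (stop).
Changing only its manner to stop gives [ʈ] — the voiceless retroflex stop.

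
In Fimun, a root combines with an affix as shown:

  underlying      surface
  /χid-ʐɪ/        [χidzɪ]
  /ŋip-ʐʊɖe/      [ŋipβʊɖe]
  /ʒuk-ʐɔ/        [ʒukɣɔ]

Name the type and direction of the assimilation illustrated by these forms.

Underlying /ʐ/ is realised as [z] next to /d/; /d/ itself does not change.
The change retroflex → alveolar matches the place of the preceding /d/, identifying this as place assimilation.
Manner and voice are unchanged, so the assimilation is partial, not total.
The same holds elsewhere in the data: /ʐ/ → [β] after /p/ (retroflex → bilabial, matching bilabial); /ʐ/ → [ɣ] after /k/ (retroflex → velar, matching velar) — only place changes, and always toward the preceding segment.
The trigger is the preceding segment, so the direction is progressive (perseverative).

progressive place assimilation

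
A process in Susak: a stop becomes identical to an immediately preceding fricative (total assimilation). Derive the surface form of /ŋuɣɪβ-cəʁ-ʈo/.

[ŋuɣɪββəʁʁo]

/c/ is the segment targeted by the rule; it sits immediately after /β/, so it assimilates completely and surfaces as [β].
The same rule applies at the second boundary: /ʈ/ → [ʁ] next to /ʁ/.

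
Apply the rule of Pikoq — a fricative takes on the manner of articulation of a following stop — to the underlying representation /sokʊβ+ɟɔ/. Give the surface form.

The rule targets /β/ (voiced bilabial fricative), which sits before the trigger /ɟ/ (stop).
A voiced bilabial stop is [b], so the surface segment is [b].

[sokʊbɟɔ]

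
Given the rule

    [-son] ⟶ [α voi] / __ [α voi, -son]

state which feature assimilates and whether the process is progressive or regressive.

The rule copies [voi] from the environment onto the target, so the assimilating feature is voicing.
The conditioning segment sits to the right of the focus bar, meaning the trigger follows the segment that changes — regressive assimilation.

regressive voicing assimilation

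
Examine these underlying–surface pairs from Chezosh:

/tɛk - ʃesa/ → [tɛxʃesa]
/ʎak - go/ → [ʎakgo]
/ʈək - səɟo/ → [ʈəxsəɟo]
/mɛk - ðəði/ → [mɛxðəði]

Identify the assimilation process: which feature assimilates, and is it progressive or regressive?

Comparing underlying and surface forms, /k/ → [x] is the alternation; the neighbouring /ʃ/ is constant.
/k/ is a stop while /ʃ/ is a fricative; the output [x] is a fricative, matching the trigger — so the feature that spreads is manner.
Place and voice are unchanged, so the assimilation is partial, not total.
The other alternating forms pattern the same way: /k/ → [x] before /s/ (stop → fricative, matching a fricative); /k/ → [x] before /ð/ (stop → fricative, matching a fricative) — only manner changes, and always toward the following segment.
Nothing changes in [ʎakgo]: there the adjacent consonants already agree in manner (/k/ and /g/ are both stops), so this form is consistent with the same rule.
Since the segment that changes precedes the conditioning segment, the assimilation is regressive.

regressive manner assimilation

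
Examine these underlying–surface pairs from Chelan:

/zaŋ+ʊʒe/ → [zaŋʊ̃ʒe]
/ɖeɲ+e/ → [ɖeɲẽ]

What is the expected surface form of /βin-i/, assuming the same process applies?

[βinĩ]

The data show progressive nasality assimilation (vowel nasalisation): /ʊ/ → [ʊ̃] after /ŋ/; /e/ → [ẽ] after /ɲ/ — a vowel is nasalised by an immediately preceding nasal consonant.
/i/ sits next to the nasal /n/ and is therefore nasalised to [ĩ].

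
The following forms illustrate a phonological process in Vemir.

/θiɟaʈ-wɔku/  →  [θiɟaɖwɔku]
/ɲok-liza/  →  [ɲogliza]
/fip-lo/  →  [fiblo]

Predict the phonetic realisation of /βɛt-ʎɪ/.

[βɛdʎɪ]

The data show regressive voicing assimilation: /ʈ/ → [ɖ] before /w/; /k/ → [g] before /l/; /p/ → [b] before /l/. In each pair only voicing changes, matching the following consonant, while place and manner stay constant.
The rule targets /t/ (voiceless alveolar stop), which sits before the trigger /ʎ/ (voiced).
The voiced alveolar stop is [d], so /t/ → [d].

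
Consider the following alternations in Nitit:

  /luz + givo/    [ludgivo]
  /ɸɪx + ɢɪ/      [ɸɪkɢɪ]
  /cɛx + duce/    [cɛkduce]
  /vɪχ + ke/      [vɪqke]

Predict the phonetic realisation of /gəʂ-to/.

[gəʈto]

The data show regressive manner assimilation: /z/ → [d] before /g/; /x/ → [k] before /ɢ/; /x/ → [k] before /d/; /χ/ → [q] before /k/. In each pair only manner changes, matching the following consonant, while place and voice stay constant.
/ʂ/ is a voiceless retroflex fricative. The following trigger /t/ is a stop, so /ʂ/ must become a stop as well.
A voiceless retroflex stop is [ʈ], so the surface segment is [ʈ].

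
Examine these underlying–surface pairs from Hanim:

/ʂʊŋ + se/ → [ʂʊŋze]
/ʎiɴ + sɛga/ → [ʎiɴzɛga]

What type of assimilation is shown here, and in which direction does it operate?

The segment that alternates is /s/, which surfaces as [z] when adjacent to /ŋ/.
The change voiceless → voiced matches the voicing of the preceding /ŋ/, identifying this as voicing assimilation.
Place and manner are unchanged, so the assimilation is partial, not total.
Checking the remaining alternation: /s/ → [z] after /ɴ/ (voiceless → voiced, matching voiced) — only voicing changes, and always toward the preceding segment.
The trigger is the preceding segment, so the direction is progressive (perseverative).

progressive voicing assimilation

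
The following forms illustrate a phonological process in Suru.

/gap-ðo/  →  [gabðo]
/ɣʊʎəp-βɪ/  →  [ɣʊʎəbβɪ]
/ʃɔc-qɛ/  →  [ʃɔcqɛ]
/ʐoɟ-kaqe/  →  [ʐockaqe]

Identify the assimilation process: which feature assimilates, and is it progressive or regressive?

Underlying /p/ is realised as [b] next to /ð/; /ð/ itself does not change.
The change voiceless → voiced matches the voicing of the following /ð/, identifying this as voicing assimilation.
Place and manner are unchanged, so the assimilation is partial, not total.
The other alternating forms pattern the same way: /p/ → [b] before /β/ (voiceless → voiced, matching voiced); /ɟ/ → [c] before /k/ (voiced → voiceless, matching voiceless) — only voicing changes, and always toward the following segment.
Nothing changes in [ʃɔcqɛ]: there the adjacent consonants already agree in voicing (/c/ and /q/ are both voiceless), so this form is consistent with the same rule.
The trigger is the following segment, so the direction is regressive (anticipatory).

regressive voicing assimilation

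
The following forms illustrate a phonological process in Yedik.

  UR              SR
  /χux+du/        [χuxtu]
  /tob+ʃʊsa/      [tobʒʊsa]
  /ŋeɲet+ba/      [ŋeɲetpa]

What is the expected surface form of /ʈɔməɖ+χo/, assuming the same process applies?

The data show progressive voicing assimilation: /d/ → [t] after /x/; /ʃ/ → [ʒ] after /b/; /b/ → [p] after /t/. In each pair only voicing changes, matching the preceding consonant, while place and manner stay constant.
/χ/ is a voiceless uvular fricative. The preceding trigger /ɖ/ is voiced, so /χ/ must become voiced as well.
Changing only its voicing to voiced gives [ʁ] — the voiced uvular fricative.

[ʈɔməɖʁo]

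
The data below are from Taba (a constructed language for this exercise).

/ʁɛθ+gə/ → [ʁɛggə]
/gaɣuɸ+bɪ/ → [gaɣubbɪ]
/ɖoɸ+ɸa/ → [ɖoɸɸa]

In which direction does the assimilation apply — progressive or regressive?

regressive

The segment that alternates is /θ/, which surfaces as [g] when adjacent to /g/.
The output [g] is identical to the trigger /g/ — every feature (place, manner, voicing) has been copied — so this is total assimilation.
The remaining alternation confirms this: /ɸ/ → [b] before /b/ — in each case the output is a copy of the following consonant.
In [ɖoɸɸa] the two consonants at the boundary are already identical (/ɸ/ + /ɸ/), so the rule applies vacuously and nothing changes.
The trigger is the following segment, so the direction is regressive (anticipatory).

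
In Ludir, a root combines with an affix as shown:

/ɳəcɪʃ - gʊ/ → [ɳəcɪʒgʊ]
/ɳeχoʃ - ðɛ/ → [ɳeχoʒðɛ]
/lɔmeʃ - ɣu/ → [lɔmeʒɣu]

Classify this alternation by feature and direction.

Comparing underlying and surface forms, /ʃ/ → [ʒ] is the alternation; the neighbouring /g/ is constant.
The change voiceless → voiced matches the voicing of the following /g/, identifying this as voicing assimilation.
Place and manner are unchanged, so the assimilation is partial, not total.
The other alternating forms pattern the same way: /ʃ/ → [ʒ] before /ð/ (voiceless → voiced, matching voiced); /ʃ/ → [ʒ] before /ɣ/ (voiceless → voiced, matching voiced) — only voicing changes, and always toward the following segment.
Since the segment that changes precedes the conditioning segment, the assimilation is regressive.

regressive voicing assimilation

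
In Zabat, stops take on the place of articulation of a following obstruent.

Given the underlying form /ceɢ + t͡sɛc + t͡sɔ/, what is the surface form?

[cedt͡sɛtt͡sɔ]

The rule targets /ɢ/ (voiced uvular stop), which sits before the trigger /t͡s/ (alveolar).
The voiced alveolar stop is [d], so /ɢ/ → [d].
The same rule applies at the second boundary: /c/ → [t] next to /t͡s/.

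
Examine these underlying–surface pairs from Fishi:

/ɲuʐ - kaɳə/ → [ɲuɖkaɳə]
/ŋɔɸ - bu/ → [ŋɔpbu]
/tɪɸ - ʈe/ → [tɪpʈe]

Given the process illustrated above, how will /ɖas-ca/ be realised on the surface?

[ɖatca]

The data show regressive manner assimilation: /ʐ/ → [ɖ] before /k/; /ɸ/ → [p] before /b/; /ɸ/ → [p] before /ʈ/. In each pair only manner changes, matching the following consonant, while place and voice stay constant.
/s/ is a voiceless alveolar fricative. The following trigger /c/ is a stop, so /s/ must become a stop as well.
The voiceless alveolar stop is [t], so /s/ → [t].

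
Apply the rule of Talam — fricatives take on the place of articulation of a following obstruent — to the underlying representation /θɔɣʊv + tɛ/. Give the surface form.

[θɔɣʊztɛ]

/v/ is a voiced labiodental fricative. The following trigger /t/ is alveolar, so /v/ must become alveolar as well.
A voiced alveolar fricative is [z], so the surface segment is [z].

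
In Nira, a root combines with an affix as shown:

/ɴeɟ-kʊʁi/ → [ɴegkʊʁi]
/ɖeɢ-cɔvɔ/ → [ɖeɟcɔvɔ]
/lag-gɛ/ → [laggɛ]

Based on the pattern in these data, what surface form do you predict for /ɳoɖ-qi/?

[ɳoɢqi]

The data show regressive place assimilation: /ɟ/ → [g] before /k/; /ɢ/ → [ɟ] before /c/. In each pair only place changes, matching the following consonant, while manner and voice stay constant.
Nothing changes in [laggɛ]: there the adjacent consonants already agree in place (/g/ and /g/ are both velar), so this form is consistent with the same rule.
/ɖ/ is a voiced retroflex stop. The following trigger /q/ is uvular, so /ɖ/ must become uvular as well.
Changing only its place to uvular gives [ɢ] — the voiced uvular stop.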